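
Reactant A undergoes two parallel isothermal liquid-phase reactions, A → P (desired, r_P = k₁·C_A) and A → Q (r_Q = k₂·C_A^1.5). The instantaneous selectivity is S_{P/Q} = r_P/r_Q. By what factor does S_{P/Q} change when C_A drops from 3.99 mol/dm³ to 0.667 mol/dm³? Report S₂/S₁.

2.45

S_{P/Q} = (k₁/k₂)·C_A^-0.5, so S₂/S₁ = (C_{A,2}/C_{A,1})^-0.5.
= (0.667/3.99)^(-0.5) = (0.1672)^(-0.5) = 2.45.
Selectivity toward P rises as C_A falls — low-concentration operation is favoured.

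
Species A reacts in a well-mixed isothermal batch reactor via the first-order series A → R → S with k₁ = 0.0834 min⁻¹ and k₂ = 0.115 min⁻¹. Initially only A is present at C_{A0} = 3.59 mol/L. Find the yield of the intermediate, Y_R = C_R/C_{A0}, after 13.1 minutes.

0.300

Solving the coupled first-order balances gives C_R(t) = [k₁/(k₂−k₁)]·C_{A0}·(e^(−k₁t) − e^(−k₂t)).
e^(−k₁t) = e^(−0.0834×13.1) = e^(−1.093) = 0.3354; e^(−k₂t) = e^(−1.506) = 0.2217.
C_R = 0.0834×3.59/(0.115−0.0834) × (0.3354−0.2217) = 9.475×0.1137 = 1.077 mol/L.
Y_R = C_R/C_{A0} = 1.077/3.59 = 0.300.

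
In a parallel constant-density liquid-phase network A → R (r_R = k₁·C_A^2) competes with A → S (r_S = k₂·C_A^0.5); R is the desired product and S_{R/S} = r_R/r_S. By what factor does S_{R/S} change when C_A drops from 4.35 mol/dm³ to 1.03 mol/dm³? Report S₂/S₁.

S_{R/S} = (k₁/k₂)·C_A^1.5, so S₂/S₁ = (C_{A,2}/C_{A,1})^1.5.
= (1.03/4.35)^1.5 = (0.2368)^1.5 = 0.115.

0.115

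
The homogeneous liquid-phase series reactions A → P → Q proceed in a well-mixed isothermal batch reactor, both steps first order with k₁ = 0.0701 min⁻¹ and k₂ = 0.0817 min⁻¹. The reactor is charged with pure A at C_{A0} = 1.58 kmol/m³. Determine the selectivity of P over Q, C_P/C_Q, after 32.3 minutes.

0.280

Solving the coupled first-order balances gives C_P(t) = [k₁/(k₂−k₁)]·C_{A0}·(e^(−k₁t) − e^(−k₂t)).
e^(−k₁t) = e^(−0.0701×32.3) = e^(−2.264) = 0.1039; e^(−k₂t) = e^(−2.639) = 0.07144.
C_P = 0.0701×1.58/(0.0817−0.0701) × (0.1039−0.07144) = 9.548×0.03247 = 0.3100 kmol/m³.
C_A = C_{A0}e^(−k₁t) = 0.1642 kmol/m³, so C_Q = C_{A0}−C_A−C_P = 1.106 kmol/m³; C_P/C_Q = 0.280.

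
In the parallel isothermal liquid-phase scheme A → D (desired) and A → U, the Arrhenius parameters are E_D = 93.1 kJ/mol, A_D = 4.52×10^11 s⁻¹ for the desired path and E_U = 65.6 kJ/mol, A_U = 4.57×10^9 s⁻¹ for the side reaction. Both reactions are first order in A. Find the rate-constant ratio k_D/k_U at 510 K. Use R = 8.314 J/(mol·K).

With equal orders, S_{D/U} = k_D/k_U = (A_D/A_U)·exp[(E_U−E_D)/(RT)].
(E_U−E_D)/(RT) = (65.6−93.1)×10³/(8.314×510) = -27500/4240 = -6.486.
k_D/k_U = (4.52×10^11/4.57×10^9)·exp(-6.486) = 98.91 × 0.001525 = 0.151.

0.151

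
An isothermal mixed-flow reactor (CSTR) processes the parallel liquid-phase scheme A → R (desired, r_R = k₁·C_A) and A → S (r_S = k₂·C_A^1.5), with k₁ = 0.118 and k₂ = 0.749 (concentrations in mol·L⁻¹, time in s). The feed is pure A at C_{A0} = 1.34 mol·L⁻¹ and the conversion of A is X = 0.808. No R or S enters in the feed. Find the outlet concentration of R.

0.257 mol·L⁻¹

Exit C_A = C_{A0}(1−X) = 1.34×0.192 = 0.2573 mol·L⁻¹.
A CSTR operates uniformly at the exit composition, giving r_R = 0.03036 and r_S = 0.09774 (each k·C_A^n at C_A = 0.2573).
Fraction of consumed A going to R: r_R/(r_R+r_S) = 0.2370.
C_R = 0.2370·C_{A0}·X = 0.2370×1.34×0.808 = 0.257 mol·L⁻¹.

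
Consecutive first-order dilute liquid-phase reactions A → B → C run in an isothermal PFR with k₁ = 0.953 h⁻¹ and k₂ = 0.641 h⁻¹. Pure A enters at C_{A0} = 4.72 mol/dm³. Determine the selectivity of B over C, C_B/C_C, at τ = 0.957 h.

Solving the coupled first-order balances gives C_B(τ) = [k₁/(k₂−k₁)]·C_{A0}·(e^(−k₁τ) − e^(−k₂τ)).
e^(−k₁τ) = e^(−0.953×0.957) = e^(−0.9120) = 0.4017; e^(−k₂τ) = e^(−0.6134) = 0.5415.
C_B = 0.953×4.72/(0.641−0.953) × (0.4017−0.5415) = (-14.42)×(-0.1398) = 2.015 mol/dm³.
C_A = C_{A0}e^(−k₁τ) = 1.896 mol/dm³, so C_C = C_{A0}−C_A−C_B = 0.8088 mol/dm³; C_B/C_C = 2.49.

2.49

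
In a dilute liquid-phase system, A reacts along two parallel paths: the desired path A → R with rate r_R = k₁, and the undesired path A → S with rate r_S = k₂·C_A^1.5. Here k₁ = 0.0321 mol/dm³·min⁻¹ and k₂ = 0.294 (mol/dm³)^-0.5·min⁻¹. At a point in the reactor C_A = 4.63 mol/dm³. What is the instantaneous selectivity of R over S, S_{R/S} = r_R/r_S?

S_{R/S} = r_R/r_S = (k₁)/(k₂·C_A^1.5) = (k₁/k₂)·C_A^-1.5.
= (0.0321) / (0.294×4.630^1.5) = 0.03210/2.929 = 0.0110.
The undesired path is higher order in A, so low C_A (CSTR or dilute feed) favours R.

0.0110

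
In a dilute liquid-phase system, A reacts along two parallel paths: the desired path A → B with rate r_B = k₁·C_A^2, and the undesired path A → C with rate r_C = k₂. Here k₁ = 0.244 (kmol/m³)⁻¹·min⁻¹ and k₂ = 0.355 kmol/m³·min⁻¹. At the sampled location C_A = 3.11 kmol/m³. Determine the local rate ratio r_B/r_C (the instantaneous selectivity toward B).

S_{B/C} = r_B/r_C = (k₁·C_A^2)/(k₂) = (k₁/k₂)·C_A^2.
= (0.244×3.110^2) / (0.355) = 2.360/0.3550 = 6.65.
Since the desired path is higher order in A, keeping C_A high (PFR or concentrated feed) favours B.

6.65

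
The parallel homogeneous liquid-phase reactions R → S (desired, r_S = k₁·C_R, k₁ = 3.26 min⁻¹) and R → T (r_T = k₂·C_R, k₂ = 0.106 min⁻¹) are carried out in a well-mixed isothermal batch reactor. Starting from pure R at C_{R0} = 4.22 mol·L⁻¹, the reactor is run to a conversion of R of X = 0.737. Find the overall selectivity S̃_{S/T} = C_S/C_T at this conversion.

C_R = C_{R0}(1−X) = 1.110 mol·L⁻¹.
Both paths are first order in R, so the instantaneous fraction to S is constant: dC_S/d(−C_R) = k₁/(k₁+k₂) = 0.9685.
C_S = 0.9685·(C_{R0}−C_R) = 0.9685×3.110 = 3.01 mol·L⁻¹.
C_T = (C_{R0}−C_R)−C_S = 0.09794 mol·L⁻¹; S̃_{S/T} = 3.012/0.09794 = 30.8.

30.8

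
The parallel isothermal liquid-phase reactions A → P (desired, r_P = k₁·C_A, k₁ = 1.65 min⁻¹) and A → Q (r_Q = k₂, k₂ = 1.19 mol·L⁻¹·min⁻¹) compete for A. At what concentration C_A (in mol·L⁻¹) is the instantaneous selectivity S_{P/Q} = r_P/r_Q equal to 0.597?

0.431 mol·L⁻¹

S_{P/Q} = (k₁/k₂)·C_A ⇒ C_A = S·k₂/k₁.
= 0.597×1.19/1.65 = 0.431 mol·L⁻¹.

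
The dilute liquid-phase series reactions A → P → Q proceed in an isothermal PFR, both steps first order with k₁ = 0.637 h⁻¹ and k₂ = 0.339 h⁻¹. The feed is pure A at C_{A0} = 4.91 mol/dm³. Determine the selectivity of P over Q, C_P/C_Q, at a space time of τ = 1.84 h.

2.34

The intermediate concentration in a first-order A→B→C sequence is C_P = k₁C_{A0}(e^(−k₁τ) − e^(−k₂τ))/(k₂−k₁).
e^(−k₁τ) = e^(−0.637×1.84) = e^(−1.172) = 0.3097; e^(−k₂τ) = e^(−0.6238) = 0.5359.
C_P = 0.637×4.91/(0.339−0.637) × (0.3097−0.5359) = (-10.50)×(-0.2262) = 2.374 mol/dm³.
C_A = C_{A0}e^(−k₁τ) = 1.521 mol/dm³, so C_Q = C_{A0}−C_A−C_P = 1.015 mol/dm³; C_P/C_Q = 2.34.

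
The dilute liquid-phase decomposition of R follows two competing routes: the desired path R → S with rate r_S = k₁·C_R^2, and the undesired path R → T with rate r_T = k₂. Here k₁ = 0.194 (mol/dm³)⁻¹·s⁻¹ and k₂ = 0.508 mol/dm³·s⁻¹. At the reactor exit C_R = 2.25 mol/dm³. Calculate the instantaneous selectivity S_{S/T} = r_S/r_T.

1.93

S_{S/T} = r_S/r_T = (k₁·C_R^2)/(k₂) = (k₁/k₂)·C_R^2.
= (0.194×2.250^2) / (0.508) = 0.9821/0.5080 = 1.93.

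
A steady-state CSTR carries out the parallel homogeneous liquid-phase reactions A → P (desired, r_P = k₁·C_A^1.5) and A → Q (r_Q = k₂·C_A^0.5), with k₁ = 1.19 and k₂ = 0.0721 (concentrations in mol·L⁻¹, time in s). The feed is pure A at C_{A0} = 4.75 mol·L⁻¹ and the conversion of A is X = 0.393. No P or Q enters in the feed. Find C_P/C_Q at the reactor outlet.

Exit C_A = C_{A0}(1−X) = 4.75×0.607 = 2.883 mol·L⁻¹.
In a CSTR the entire volume is at exit conditions, so r_P = 1.19×2.883^1.5 = 5.826 and r_Q = 0.0721×2.883^0.5 = 0.1224.
Overall selectivity = C_P/C_Q = r_Pτ/(r_Qτ) = r_P/r_Q = 47.6.

47.6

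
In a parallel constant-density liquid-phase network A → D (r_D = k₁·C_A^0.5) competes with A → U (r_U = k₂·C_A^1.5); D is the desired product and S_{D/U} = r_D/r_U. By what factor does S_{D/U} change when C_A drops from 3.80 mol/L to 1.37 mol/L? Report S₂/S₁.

S_{D/U} = (k₁/k₂)·C_A⁻¹, so S₂/S₁ = (C_{A,2}/C_{A,1})⁻¹.
= 3.80/1.37 = 2.77.
Selectivity toward D rises as C_A falls — low-concentration operation is favoured.

2.77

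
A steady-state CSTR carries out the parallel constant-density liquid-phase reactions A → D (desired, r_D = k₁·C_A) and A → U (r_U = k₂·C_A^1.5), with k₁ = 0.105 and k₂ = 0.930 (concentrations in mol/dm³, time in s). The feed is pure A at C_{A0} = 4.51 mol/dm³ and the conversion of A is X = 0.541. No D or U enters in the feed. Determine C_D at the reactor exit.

Exit C_A = C_{A0}(1−X) = 4.51×0.459 = 2.070 mol/dm³.
Rates in a CSTR are evaluated at the outlet concentration: r_D = 0.105×2.070 = 0.2174, r_U = 0.930×2.070^1.5 = 2.770.
Fraction of consumed A going to D: r_D/(r_D+r_U) = 0.07276.
C_D = 0.07276·C_{A0}·X = 0.07276×4.51×0.541 = 0.178 mol/dm³.

0.178 mol/dm³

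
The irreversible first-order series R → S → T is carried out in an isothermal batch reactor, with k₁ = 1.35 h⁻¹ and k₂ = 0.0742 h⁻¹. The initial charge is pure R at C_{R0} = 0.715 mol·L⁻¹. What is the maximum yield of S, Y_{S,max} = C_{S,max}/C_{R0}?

At the optimum, C_{S,max}/C_{R0} = (k₁/k₂)^[k₂/(k₂−k₁)].
= (1.35/0.0742)^(0.0742/(0.0742−1.35)) = (18.19)^(-0.05816) = 0.8447.

0.845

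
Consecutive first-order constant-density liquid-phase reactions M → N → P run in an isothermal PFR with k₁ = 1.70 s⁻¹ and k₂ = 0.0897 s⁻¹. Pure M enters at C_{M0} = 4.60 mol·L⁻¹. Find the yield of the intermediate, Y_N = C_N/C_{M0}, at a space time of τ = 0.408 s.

0.490

For first-order series with pure M initially, C_N(τ) = k₁C_{M0}/(k₂−k₁)·(e^(−k₁τ) − e^(−k₂τ)).
e^(−k₁τ) = e^(−1.70×0.408) = e^(−0.6936) = 0.4998; e^(−k₂τ) = e^(−0.03660) = 0.9641.
C_N = 1.70×4.60/(0.0897−1.70) × (0.4998−0.9641) = (-4.856)×(-0.4643) = 2.255 mol·L⁻¹.
Y_N = C_N/C_{M0} = 2.255/4.60 = 0.490.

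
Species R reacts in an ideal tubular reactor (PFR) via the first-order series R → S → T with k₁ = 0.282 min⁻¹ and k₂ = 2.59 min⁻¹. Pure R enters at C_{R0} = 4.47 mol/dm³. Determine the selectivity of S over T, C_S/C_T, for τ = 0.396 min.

The intermediate concentration in a first-order A→B→C sequence is C_S = k₁C_{R0}(e^(−k₁τ) − e^(−k₂τ))/(k₂−k₁).
e^(−k₁τ) = e^(−0.282×0.396) = e^(−0.1117) = 0.8943; e^(−k₂τ) = e^(−1.026) = 0.3586.
C_S = 0.282×4.47/(2.59−0.282) × (0.8943−0.3586) = 0.5462×0.5358 = 0.2926 mol/dm³.
C_R = C_{R0}e^(−k₁τ) = 3.998 mol/dm³, so C_T = C_{R0}−C_R−C_S = 0.1797 mol/dm³; C_S/C_T = 1.63.

1.63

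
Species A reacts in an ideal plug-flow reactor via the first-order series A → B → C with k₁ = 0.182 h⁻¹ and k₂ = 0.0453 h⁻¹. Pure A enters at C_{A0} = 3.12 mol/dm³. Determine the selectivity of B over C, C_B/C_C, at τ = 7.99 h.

Solving the coupled first-order balances gives C_B(τ) = [k₁/(k₂−k₁)]·C_{A0}·(e^(−k₁τ) − e^(−k₂τ)).
e^(−k₁τ) = e^(−0.182×7.99) = e^(−1.454) = 0.2336; e^(−k₂τ) = e^(−0.3619) = 0.6963.
C_B = 0.182×3.12/(0.0453−0.182) × (0.2336−0.6963) = (-4.154)×(-0.4627) = 1.922 mol/dm³.
C_A = C_{A0}e^(−k₁τ) = 0.7288 mol/dm³, so C_C = C_{A0}−C_A−C_B = 0.4691 mol/dm³; C_B/C_C = 4.10.

4.10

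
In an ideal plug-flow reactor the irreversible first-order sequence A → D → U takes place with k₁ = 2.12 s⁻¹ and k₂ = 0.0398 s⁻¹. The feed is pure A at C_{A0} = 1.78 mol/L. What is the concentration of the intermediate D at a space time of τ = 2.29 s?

1.64 mol/L

For first-order series with pure A initially, C_D(τ) = k₁C_{A0}/(k₂−k₁)·(e^(−k₁τ) − e^(−k₂τ)).
e^(−k₁τ) = e^(−2.12×2.29) = e^(−4.855) = 0.007791; e^(−k₂τ) = e^(−0.09114) = 0.9129.
C_D = 2.12×1.78/(0.0398−2.12) × (0.007791−0.9129) = (-1.814)×(-0.9051) = 1.642 mol/L.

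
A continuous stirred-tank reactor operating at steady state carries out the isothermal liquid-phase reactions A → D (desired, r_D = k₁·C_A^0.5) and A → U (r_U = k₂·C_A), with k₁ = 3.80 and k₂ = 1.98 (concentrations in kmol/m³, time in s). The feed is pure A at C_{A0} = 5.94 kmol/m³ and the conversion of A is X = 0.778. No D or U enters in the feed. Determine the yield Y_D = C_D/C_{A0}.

0.487

Exit C_A = C_{A0}(1−X) = 5.94×0.222 = 1.319 kmol/m³.
A CSTR operates uniformly at the exit composition, giving r_D = 4.364 and r_U = 2.611 (each k·C_A^n at C_A = 1.319).
Fraction of consumed A going to D: r_D/(r_D+r_U) = 0.6256.
C_D = 0.6256·C_{A0}·X = 0.6256×5.94×0.778 = 2.89 kmol/m³; Y_D = C_D/C_{A0} = 0.487.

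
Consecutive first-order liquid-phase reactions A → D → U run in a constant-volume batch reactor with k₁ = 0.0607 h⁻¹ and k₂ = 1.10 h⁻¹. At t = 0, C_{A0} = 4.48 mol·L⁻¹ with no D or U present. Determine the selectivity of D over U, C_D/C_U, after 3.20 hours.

0.356

The intermediate concentration in a first-order A→B→C sequence is C_D = k₁C_{A0}(e^(−k₁t) − e^(−k₂t))/(k₂−k₁).
e^(−k₁t) = e^(−0.0607×3.20) = e^(−0.1942) = 0.8235; e^(−k₂t) = e^(−3.520) = 0.02960.
C_D = 0.0607×4.48/(1.10−0.0607) × (0.8235−0.02960) = 0.2617×0.7939 = 0.2077 mol·L⁻¹.
C_A = C_{A0}e^(−k₁t) = 3.689 mol·L⁻¹, so C_U = C_{A0}−C_A−C_D = 0.5832 mol·L⁻¹; C_D/C_U = 0.356.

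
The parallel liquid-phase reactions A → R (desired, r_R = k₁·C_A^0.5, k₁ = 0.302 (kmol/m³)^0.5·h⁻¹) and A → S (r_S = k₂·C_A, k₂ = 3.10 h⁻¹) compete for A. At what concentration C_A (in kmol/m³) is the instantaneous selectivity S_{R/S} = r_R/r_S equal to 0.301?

0.105 kmol/m³

S_{R/S} = (k₁/k₂)·C_A^-0.5 ⇒ C_A = (S·k₂/k₁)^(-2).
= (0.301×3.10/0.302)^(-2) = (3.090)^(-2) = 0.105 kmol/m³.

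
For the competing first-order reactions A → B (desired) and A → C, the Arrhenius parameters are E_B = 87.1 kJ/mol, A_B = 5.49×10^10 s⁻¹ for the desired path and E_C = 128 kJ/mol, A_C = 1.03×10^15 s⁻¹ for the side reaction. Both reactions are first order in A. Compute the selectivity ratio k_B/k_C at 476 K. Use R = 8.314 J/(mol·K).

With equal orders, S_{B/C} = k_B/k_C = (A_B/A_C)·exp[(E_C−E_B)/(RT)].
(E_C−E_B)/(RT) = (128−87.1)×10³/(8.314×476) = 40900/3957 = 10.33.
k_B/k_C = (5.49×10^10/1.03×10^15)·exp(10.33) = 5.330×10^-5 × 30789 = 1.64.
Since E_B < E_C, lowering the temperature improves selectivity toward B.

1.64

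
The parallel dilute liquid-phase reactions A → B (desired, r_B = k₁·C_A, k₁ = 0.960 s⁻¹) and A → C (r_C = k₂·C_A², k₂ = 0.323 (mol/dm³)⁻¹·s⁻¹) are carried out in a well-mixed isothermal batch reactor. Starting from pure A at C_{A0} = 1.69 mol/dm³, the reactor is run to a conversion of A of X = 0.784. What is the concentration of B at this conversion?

C_A = C_{A0}(1−X) = 0.3650 mol/dm³.
Along a PFR/batch, dC_B/dC_A = −r_B/(r_B+r_C) = −k₁/(k₁+k₂·C_A).
Integrating from C_{A0} to C_A: C_B = (0.960/0.323)·ln[(0.960+0.323·1.69)/(0.960+0.323·0.365)] = 2.972·ln(1.506/1.078) = 0.9937 mol/dm³.

0.994 mol/dm³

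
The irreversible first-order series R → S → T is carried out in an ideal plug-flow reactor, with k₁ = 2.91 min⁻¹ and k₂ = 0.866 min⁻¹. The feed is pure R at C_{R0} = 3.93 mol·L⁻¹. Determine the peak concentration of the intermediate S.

2.35 mol·L⁻¹

For a first-order series the maximum intermediate yield is C_{S,max}/C_{R0} = (k₁/k₂)^[k₂/(k₂−k₁)].
= (2.91/0.866)^(0.866/(0.866−2.91)) = (3.360)^(-0.4237) = 0.5984.
C_{S,max} = 0.5984×3.93 = 2.35 mol·L⁻¹.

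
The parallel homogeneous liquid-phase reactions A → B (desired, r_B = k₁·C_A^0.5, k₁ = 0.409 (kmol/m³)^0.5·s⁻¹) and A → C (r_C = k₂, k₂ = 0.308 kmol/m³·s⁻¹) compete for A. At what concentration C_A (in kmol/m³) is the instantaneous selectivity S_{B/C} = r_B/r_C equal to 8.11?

37.3 kmol/m³

S_{B/C} = (k₁/k₂)·C_A^0.5 ⇒ C_A = (S·k₂/k₁)^(2).
= (8.11×0.308/0.409)^(2) = (6.107)^(2) = 37.3 kmol/m³.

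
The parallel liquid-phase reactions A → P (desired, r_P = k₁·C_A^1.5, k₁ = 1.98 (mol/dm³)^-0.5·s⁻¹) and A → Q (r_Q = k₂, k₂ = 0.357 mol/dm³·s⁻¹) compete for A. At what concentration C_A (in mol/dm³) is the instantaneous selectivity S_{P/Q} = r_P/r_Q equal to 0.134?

0.0836 mol/dm³

S_{P/Q} = (k₁/k₂)·C_A^1.5 ⇒ C_A = (S·k₂/k₁)^(1/1.5).
= (0.134×0.357/1.98)^(0.6667) = (0.02416)^(0.6667) = 0.0836 mol/dm³.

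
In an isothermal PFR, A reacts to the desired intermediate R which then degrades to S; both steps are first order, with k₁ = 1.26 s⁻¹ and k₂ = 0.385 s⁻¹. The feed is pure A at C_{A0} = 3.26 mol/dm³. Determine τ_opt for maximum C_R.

For first-order series the maximum of C_R occurs at τ_opt = ln(k₂/k₁)/(k₂−k₁).
= ln(0.385/1.26)/(0.385−1.26) = ln(0.3056)/-0.8750 = -1.186/-0.8750 = 1.35 s.

1.35 s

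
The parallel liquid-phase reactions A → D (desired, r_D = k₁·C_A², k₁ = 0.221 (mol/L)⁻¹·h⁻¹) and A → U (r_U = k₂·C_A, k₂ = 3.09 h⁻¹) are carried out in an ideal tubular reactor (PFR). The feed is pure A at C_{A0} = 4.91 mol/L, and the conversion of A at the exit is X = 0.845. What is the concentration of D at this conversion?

0.682 mol/L

C_A = C_{A0}(1−X) = 0.7611 mol/L.
Along a PFR/batch, dC_U/dC_A = −r_U/(r_D+r_U) = −k₂/(k₂+k₁·C_A).
Integrating from C_{A0} to C_A: C_U = (3.09/0.221)·ln[(3.09+0.221·4.91)/(3.09+0.221·0.761)] = 13.98·ln(4.175/3.258) = 3.467 mol/L.
Then C_D = (C_{A0}−C_A) − C_U = 4.149 − 3.467 = 0.6819 mol/L.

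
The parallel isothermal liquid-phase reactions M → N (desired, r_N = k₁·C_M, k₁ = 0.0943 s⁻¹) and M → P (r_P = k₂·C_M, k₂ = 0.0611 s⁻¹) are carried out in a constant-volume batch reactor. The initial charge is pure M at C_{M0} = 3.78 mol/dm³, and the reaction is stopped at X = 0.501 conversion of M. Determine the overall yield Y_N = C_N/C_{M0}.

0.304

C_M = C_{M0}(1−X) = 1.886 mol/dm³.
Both paths are first order in M, so the instantaneous fraction to N is constant: dC_N/d(−C_M) = k₁/(k₁+k₂) = 0.6068.
C_N = 0.6068·(C_{M0}−C_M) = 0.6068×1.894 = 1.15 mol/dm³.
Y_N = C_N/C_{M0} = 1.149/3.78 = 0.304.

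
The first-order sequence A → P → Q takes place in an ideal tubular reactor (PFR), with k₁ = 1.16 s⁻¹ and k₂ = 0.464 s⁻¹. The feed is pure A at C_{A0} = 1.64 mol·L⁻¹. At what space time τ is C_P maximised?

1.32 s

For first-order series the maximum of C_P occurs at τ_opt = ln(k₂/k₁)/(k₂−k₁).
= ln(0.464/1.16)/(0.464−1.16) = ln(0.4000)/-0.6960 = -0.9163/-0.6960 = 1.32 s.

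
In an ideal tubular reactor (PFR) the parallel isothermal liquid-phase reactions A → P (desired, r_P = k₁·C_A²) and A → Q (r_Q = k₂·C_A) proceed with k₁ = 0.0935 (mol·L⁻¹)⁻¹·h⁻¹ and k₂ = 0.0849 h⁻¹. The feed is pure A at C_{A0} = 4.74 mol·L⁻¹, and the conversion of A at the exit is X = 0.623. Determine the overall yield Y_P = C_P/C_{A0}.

0.481

C_A = C_{A0}(1−X) = 1.787 mol·L⁻¹.
Along a PFR/batch, dC_Q/dC_A = −r_Q/(r_P+r_Q) = −k₂/(k₂+k₁·C_A).
Integrating from C_{A0} to C_A: C_Q = (0.0849/0.0935)·ln[(0.0849+0.0935·4.74)/(0.0849+0.0935·1.79)] = 0.9080·ln(0.5281/0.2520) = 0.6719 mol·L⁻¹.
Then C_P = (C_{A0}−C_A) − C_Q = 2.953 − 0.6719 = 2.281 mol·L⁻¹.
Y_P = C_P/C_{A0} = 2.281/4.74 = 0.481.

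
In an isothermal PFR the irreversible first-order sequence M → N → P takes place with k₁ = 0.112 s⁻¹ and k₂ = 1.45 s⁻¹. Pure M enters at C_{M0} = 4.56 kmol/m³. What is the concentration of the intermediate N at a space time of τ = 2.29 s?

0.282 kmol/m³

Solving the coupled first-order balances gives C_N(τ) = [k₁/(k₂−k₁)]·C_{M0}·(e^(−k₁τ) − e^(−k₂τ)).
e^(−k₁τ) = e^(−0.112×2.29) = e^(−0.2565) = 0.7738; e^(−k₂τ) = e^(−3.321) = 0.03613.
C_N = 0.112×4.56/(1.45−0.112) × (0.7738−0.03613) = 0.3817×0.7376 = 0.2816 kmol/m³.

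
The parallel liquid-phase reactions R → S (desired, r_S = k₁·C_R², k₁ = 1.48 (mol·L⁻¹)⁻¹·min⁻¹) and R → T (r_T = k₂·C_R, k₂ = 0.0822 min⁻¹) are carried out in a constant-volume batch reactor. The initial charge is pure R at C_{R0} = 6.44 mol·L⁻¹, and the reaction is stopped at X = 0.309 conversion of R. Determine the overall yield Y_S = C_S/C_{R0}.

0.306

C_R = C_{R0}(1−X) = 4.450 mol·L⁻¹.
Along a PFR/batch, dC_T/dC_R = −r_T/(r_S+r_T) = −k₂/(k₂+k₁·C_R).
Integrating from C_{R0} to C_R: C_T = (0.0822/1.48)·ln[(0.0822+1.48·6.44)/(0.0822+1.48·4.45)] = 0.05554·ln(9.613/6.668) = 0.02032 mol·L⁻¹.
Then C_S = (C_{R0}−C_R) − C_T = 1.990 − 0.02032 = 1.970 mol·L⁻¹.
Y_S = C_S/C_{R0} = 1.970/6.44 = 0.306.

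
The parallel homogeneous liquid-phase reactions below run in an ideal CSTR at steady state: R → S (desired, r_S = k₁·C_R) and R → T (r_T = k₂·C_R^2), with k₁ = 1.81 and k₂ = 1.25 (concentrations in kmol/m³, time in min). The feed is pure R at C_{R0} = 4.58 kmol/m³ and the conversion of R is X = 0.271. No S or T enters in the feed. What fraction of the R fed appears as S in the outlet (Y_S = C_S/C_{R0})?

0.0820

Exit C_R = C_{R0}(1−X) = 4.58×0.729 = 3.339 kmol/m³.
Rates in a CSTR are evaluated at the outlet concentration: r_S = 1.81×3.339 = 6.043, r_T = 1.25×3.339^2 = 13.93.
Fraction of consumed R going to S: r_S/(r_S+r_T) = 0.3025.
C_S = 0.3025·C_{R0}·X = 0.3025×4.58×0.271 = 0.375 kmol/m³; Y_S = C_S/C_{R0} = 0.0820.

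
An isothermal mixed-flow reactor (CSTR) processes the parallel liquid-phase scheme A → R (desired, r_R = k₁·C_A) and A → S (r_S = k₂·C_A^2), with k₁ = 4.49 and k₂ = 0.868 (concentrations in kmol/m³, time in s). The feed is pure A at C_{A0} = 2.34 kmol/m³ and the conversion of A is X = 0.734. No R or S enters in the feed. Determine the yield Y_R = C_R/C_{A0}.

0.655

Exit C_A = C_{A0}(1−X) = 2.34×0.266 = 0.6224 kmol/m³.
In a CSTR the entire volume is at exit conditions, so r_R = 4.49×0.6224 = 2.795 and r_S = 0.868×0.6224^2 = 0.3363.
Fraction of consumed A going to R: r_R/(r_R+r_S) = 0.8926.
C_R = 0.8926·C_{A0}·X = 0.8926×2.34×0.734 = 1.53 kmol/m³; Y_R = C_R/C_{A0} = 0.655.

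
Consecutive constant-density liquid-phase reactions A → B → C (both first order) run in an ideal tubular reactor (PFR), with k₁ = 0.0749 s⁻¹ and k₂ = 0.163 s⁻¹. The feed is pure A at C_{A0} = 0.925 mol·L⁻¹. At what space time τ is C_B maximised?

8.83 s

The intermediate peaks when r₁ = r₂, i.e. k₁e^(−k₁τ) = k₂e^(−k₂τ), giving τ_opt = ln(k₂/k₁)/(k₂−k₁).
= ln(0.163/0.0749)/(0.163−0.0749) = ln(2.176)/0.08810 = 0.7776/0.08810 = 8.83 s.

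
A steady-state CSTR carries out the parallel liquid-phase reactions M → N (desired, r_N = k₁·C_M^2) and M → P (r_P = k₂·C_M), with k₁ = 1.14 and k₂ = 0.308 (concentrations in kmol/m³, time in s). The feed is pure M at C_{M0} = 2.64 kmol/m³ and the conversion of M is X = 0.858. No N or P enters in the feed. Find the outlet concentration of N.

Exit C_M = C_{M0}(1−X) = 2.64×0.142 = 0.3749 kmol/m³.
In a CSTR the entire volume is at exit conditions, so r_N = 1.14×0.3749^2 = 0.1602 and r_P = 0.308×0.3749 = 0.1155.
Fraction of consumed M going to N: r_N/(r_N+r_P) = 0.5812.
C_N = 0.5812·C_{M0}·X = 0.5812×2.64×0.858 = 1.32 kmol/m³.

1.32 kmol/m³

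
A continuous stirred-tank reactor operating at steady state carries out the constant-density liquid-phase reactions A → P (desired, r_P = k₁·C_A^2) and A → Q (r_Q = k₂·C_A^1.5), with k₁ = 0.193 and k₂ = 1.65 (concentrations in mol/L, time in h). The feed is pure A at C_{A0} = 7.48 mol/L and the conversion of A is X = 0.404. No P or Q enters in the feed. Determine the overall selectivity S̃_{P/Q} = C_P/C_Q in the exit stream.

Exit C_A = C_{A0}(1−X) = 7.48×0.596 = 4.458 mol/L.
In a CSTR the entire volume is at exit conditions, so r_P = 0.193×4.458^2 = 3.836 and r_Q = 1.65×4.458^1.5 = 15.53.
Overall selectivity = C_P/C_Q = r_Pτ/(r_Qτ) = r_P/r_Q = 0.247.

0.247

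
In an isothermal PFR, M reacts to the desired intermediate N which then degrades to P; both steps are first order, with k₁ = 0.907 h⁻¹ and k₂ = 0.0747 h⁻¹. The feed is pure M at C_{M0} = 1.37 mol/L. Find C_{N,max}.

1.09 mol/L

At the optimum, C_{N,max}/C_{M0} = (k₁/k₂)^[k₂/(k₂−k₁)].
= (0.907/0.0747)^(0.0747/(0.0747−0.907)) = (12.14)^(-0.08975) = 0.7993.
C_{N,max} = 0.7993×1.37 = 1.09 mol/L.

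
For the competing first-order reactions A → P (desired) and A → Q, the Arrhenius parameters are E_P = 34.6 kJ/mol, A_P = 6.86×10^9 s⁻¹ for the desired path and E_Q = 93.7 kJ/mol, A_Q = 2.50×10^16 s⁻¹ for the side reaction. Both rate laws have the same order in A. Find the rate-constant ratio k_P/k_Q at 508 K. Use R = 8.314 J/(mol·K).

With equal orders, S_{P/Q} = k_P/k_Q = (A_P/A_Q)·exp[(E_Q−E_P)/(RT)].
(E_Q−E_P)/(RT) = (93.7−34.6)×10³/(8.314×508) = 59100/4224 = 13.99.
k_P/k_Q = (6.86×10^9/2.50×10^16)·exp(13.99) = 2.744×10^-7 × 1.194×10^6 = 0.328.
Since E_P < E_Q, lowering the temperature improves selectivity toward P.

0.328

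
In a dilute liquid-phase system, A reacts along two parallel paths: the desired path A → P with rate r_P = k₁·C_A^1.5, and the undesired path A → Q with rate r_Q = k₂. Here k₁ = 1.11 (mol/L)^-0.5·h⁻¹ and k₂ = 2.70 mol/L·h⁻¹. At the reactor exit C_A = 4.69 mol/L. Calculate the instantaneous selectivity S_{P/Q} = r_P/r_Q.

4.18

S_{P/Q} = r_P/r_Q = (k₁·C_A^1.5)/(k₂) = (k₁/k₂)·C_A^1.5.
= (1.11×4.690^1.5) / (2.70) = 11.27/2.700 = 4.18.
Since the desired path is higher order in A, keeping C_A high (PFR or concentrated feed) favours P.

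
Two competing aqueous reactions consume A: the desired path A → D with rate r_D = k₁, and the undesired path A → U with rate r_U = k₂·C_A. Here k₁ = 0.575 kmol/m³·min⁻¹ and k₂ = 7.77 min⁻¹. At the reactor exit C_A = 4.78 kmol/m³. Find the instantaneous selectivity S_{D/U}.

S_{D/U} = r_D/r_U = (k₁)/(k₂·C_A) = (k₁/k₂)·C_A⁻¹.
= (0.575) / (7.77×4.780) = 0.5750/37.14 = 0.0155.
The undesired path is higher order in A, so low C_A (CSTR or dilute feed) favours D.

0.0155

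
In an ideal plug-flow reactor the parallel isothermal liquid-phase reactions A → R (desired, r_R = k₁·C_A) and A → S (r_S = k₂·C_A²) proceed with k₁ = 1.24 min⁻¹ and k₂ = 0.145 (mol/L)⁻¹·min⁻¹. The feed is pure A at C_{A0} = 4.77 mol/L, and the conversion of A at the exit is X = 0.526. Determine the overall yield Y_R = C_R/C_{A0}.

0.374

C_A = C_{A0}(1−X) = 2.261 mol/L.
Along a PFR/batch, dC_R/dC_A = −r_R/(r_R+r_S) = −k₁/(k₁+k₂·C_A).
Integrating from C_{A0} to C_A: C_R = (1.24/0.145)·ln[(1.24+0.145·4.77)/(1.24+0.145·2.26)] = 8.552·ln(1.932/1.568) = 1.785 mol/L.
Y_R = C_R/C_{A0} = 1.785/4.77 = 0.374.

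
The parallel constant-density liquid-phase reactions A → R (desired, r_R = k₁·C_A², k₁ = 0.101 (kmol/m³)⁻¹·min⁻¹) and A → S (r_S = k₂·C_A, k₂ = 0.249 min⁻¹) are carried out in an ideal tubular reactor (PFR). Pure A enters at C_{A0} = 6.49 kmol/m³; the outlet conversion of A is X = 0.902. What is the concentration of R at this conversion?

3.24 kmol/m³

C_A = C_{A0}(1−X) = 0.6360 kmol/m³.
Along a PFR/batch, dC_S/dC_A = −r_S/(r_R+r_S) = −k₂/(k₂+k₁·C_A).
Integrating from C_{A0} to C_A: C_S = (0.249/0.101)·ln[(0.249+0.101·6.49)/(0.249+0.101·0.636)] = 2.465·ln(0.9045/0.3132) = 2.614 kmol/m³.
Then C_R = (C_{A0}−C_A) − C_S = 5.854 − 2.614 = 3.240 kmol/m³.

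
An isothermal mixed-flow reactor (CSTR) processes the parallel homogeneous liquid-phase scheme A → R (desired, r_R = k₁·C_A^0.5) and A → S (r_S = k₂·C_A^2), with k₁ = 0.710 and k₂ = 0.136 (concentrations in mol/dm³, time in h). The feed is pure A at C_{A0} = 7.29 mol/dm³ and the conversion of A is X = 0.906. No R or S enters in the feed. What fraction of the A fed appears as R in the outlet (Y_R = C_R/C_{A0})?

Exit C_A = C_{A0}(1−X) = 7.29×0.0940 = 0.6853 mol/dm³.
In a CSTR the entire volume is at exit conditions, so r_R = 0.710×0.6853^0.5 = 0.5877 and r_S = 0.136×0.6853^2 = 0.06386.
Fraction of consumed A going to R: r_R/(r_R+r_S) = 0.9020.
C_R = 0.9020·C_{A0}·X = 0.9020×7.29×0.906 = 5.96 mol/dm³; Y_R = C_R/C_{A0} = 0.817.

0.817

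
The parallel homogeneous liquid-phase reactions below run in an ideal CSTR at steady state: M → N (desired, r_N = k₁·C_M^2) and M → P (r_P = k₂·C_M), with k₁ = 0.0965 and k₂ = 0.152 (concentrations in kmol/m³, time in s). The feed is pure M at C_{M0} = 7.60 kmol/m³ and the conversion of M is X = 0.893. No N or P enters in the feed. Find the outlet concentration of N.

Exit C_M = C_{M0}(1−X) = 7.60×0.107 = 0.8132 kmol/m³.
Rates in a CSTR are evaluated at the outlet concentration: r_N = 0.0965×0.8132^2 = 0.06381, r_P = 0.152×0.8132 = 0.1236.
Fraction of consumed M going to N: r_N/(r_N+r_P) = 0.3405.
C_N = 0.3405·C_{M0}·X = 0.3405×7.60×0.893 = 2.31 kmol/m³.

2.31 kmol/m³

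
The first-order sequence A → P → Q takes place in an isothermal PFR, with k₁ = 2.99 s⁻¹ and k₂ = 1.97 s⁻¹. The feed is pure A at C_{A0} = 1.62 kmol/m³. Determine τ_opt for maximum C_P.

0.409 s

For first-order series the maximum of C_P occurs at τ_opt = ln(k₂/k₁)/(k₂−k₁).
= ln(1.97/2.99)/(1.97−2.99) = ln(0.6589)/-1.020 = -0.4172/-1.020 = 0.409 s.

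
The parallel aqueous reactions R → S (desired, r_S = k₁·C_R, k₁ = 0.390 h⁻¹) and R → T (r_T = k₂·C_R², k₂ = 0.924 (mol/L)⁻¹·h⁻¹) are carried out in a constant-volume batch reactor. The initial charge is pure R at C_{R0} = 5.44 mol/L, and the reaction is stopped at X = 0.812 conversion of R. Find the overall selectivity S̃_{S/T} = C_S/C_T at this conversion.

0.154

C_R = C_{R0}(1−X) = 1.023 mol/L.
Along a PFR/batch, dC_S/dC_R = −r_S/(r_S+r_T) = −k₁/(k₁+k₂·C_R).
Integrating from C_{R0} to C_R: C_S = (0.390/0.924)·ln[(0.390+0.924·5.44)/(0.390+0.924·1.02)] = 0.4221·ln(5.417/1.335) = 0.5911 mol/L.
C_T = (C_{R0}−C_R)−C_S = 3.826 mol/L; S̃_{S/T} = 0.5911/3.826 = 0.154.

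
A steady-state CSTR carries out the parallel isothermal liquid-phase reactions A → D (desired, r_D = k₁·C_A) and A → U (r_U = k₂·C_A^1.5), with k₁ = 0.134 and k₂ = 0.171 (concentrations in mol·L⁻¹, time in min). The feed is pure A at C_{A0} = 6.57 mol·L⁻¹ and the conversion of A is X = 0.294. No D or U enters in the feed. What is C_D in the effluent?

Exit C_A = C_{A0}(1−X) = 6.57×0.706 = 4.638 mol·L⁻¹.
A CSTR operates uniformly at the exit composition, giving r_D = 0.6215 and r_U = 1.708 (each k·C_A^n at C_A = 4.638).
Fraction of consumed A going to D: r_D/(r_D+r_U) = 0.2668.
C_D = 0.2668·C_{A0}·X = 0.2668×6.57×0.294 = 0.515 mol·L⁻¹.

0.515 mol·L⁻¹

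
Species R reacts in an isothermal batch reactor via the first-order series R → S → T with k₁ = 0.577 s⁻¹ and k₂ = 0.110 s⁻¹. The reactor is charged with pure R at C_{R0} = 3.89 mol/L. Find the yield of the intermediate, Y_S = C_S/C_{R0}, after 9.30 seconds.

0.438

For first-order series with pure R initially, C_S(t) = k₁C_{R0}/(k₂−k₁)·(e^(−k₁t) − e^(−k₂t)).
e^(−k₁t) = e^(−0.577×9.30) = e^(−5.366) = 0.004672; e^(−k₂t) = e^(−1.023) = 0.3595.
C_S = 0.577×3.89/(0.110−0.577) × (0.004672−0.3595) = (-4.806)×(-0.3548) = 1.705 mol/L.
Y_S = C_S/C_{R0} = 1.705/3.89 = 0.438.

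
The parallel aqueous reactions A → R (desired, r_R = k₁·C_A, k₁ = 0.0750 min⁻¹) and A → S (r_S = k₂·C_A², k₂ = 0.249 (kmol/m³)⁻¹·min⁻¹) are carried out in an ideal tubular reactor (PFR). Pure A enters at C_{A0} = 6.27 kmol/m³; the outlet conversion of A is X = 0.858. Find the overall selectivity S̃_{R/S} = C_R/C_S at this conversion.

0.106

C_A = C_{A0}(1−X) = 0.8903 kmol/m³.
Along a PFR/batch, dC_R/dC_A = −r_R/(r_R+r_S) = −k₁/(k₁+k₂·C_A).
Integrating from C_{A0} to C_A: C_R = (0.0750/0.249)·ln[(0.0750+0.249·6.27)/(0.0750+0.249·0.890)] = 0.3012·ln(1.636/0.2967) = 0.5143 kmol/m³.
C_S = (C_{A0}−C_A)−C_R = 4.865 kmol/m³; S̃_{R/S} = 0.5143/4.865 = 0.106.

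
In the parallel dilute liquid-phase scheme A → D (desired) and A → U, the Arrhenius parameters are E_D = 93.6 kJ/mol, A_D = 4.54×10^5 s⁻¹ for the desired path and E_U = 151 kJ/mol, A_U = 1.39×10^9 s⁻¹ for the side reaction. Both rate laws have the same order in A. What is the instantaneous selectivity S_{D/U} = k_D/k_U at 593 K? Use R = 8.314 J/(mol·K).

k_D/k_U = (A_D/A_U)·exp[−(E_D−E_U)/(RT)] = (A_D/A_U)·exp[(E_U−E_D)/(RT)].
(E_U−E_D)/(RT) = (151−93.6)×10³/(8.314×593) = 57400/4930 = 11.64.
k_D/k_U = (4.54×10^5/1.39×10^9)·exp(11.64) = 3.266×10^-4 × 1.138×10^5 = 37.2.
Since E_D < E_U, lowering the temperature improves selectivity toward D.

37.2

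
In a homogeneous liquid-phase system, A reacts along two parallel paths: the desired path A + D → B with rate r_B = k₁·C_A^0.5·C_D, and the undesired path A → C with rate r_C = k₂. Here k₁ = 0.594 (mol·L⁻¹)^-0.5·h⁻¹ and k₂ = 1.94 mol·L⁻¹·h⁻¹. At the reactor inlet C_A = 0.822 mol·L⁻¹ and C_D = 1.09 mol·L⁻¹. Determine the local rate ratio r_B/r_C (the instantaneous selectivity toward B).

S_{B/C} = r_B/r_C = (k₁·C_A^0.5·C_D)/(k₂) = (k₁/k₂)·C_A^0.5·C_D.
= (0.594×0.8220^0.5×1.090) / (1.94) = 0.5870/1.940 = 0.303.

0.303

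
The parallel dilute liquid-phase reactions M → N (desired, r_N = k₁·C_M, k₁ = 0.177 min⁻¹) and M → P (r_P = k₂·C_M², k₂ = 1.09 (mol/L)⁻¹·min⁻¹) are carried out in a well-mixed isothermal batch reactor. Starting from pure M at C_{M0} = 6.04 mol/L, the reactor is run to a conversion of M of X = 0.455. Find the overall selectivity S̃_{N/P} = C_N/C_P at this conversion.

C_M = C_{M0}(1−X) = 3.292 mol/L.
Along a PFR/batch, dC_N/dC_M = −r_N/(r_N+r_P) = −k₁/(k₁+k₂·C_M).
Integrating from C_{M0} to C_M: C_N = (0.177/1.09)·ln[(0.177+1.09·6.04)/(0.177+1.09·3.29)] = 0.1624·ln(6.761/3.765) = 0.09505 mol/L.
C_P = (C_{M0}−C_M)−C_N = 2.653 mol/L; S̃_{N/P} = 0.09505/2.653 = 0.0358.

0.0358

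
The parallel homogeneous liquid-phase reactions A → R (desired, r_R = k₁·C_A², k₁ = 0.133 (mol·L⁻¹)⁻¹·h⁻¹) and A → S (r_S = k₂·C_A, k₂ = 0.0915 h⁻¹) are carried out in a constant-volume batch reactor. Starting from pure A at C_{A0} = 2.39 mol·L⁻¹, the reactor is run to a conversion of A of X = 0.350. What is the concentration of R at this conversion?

0.618 mol·L⁻¹

C_A = C_{A0}(1−X) = 1.554 mol·L⁻¹.
Along a PFR/batch, dC_S/dC_A = −r_S/(r_R+r_S) = −k₂/(k₂+k₁·C_A).
Integrating from C_{A0} to C_A: C_S = (0.0915/0.133)·ln[(0.0915+0.133·2.39)/(0.0915+0.133·1.55)] = 0.6880·ln(0.4094/0.2981) = 0.2182 mol·L⁻¹.
Then C_R = (C_{A0}−C_A) − C_S = 0.8365 − 0.2182 = 0.6183 mol·L⁻¹.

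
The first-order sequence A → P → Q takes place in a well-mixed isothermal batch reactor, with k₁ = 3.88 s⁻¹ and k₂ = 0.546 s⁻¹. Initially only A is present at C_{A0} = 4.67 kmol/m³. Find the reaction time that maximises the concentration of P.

Setting dC_P/dt = 0 gives t_opt = ln(k₂/k₁)/(k₂−k₁).
= ln(0.546/3.88)/(0.546−3.88) = ln(0.1407)/-3.334 = -1.961/-3.334 = 0.588 s.

0.588 s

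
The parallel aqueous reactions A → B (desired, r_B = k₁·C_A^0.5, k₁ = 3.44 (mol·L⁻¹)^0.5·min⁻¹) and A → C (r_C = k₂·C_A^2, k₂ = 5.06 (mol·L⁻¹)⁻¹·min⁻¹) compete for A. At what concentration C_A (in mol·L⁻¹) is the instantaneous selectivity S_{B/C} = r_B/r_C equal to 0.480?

1.26 mol·L⁻¹

S_{B/C} = (k₁/k₂)·C_A^-1.5 ⇒ C_A = (S·k₂/k₁)^(1/(-1.5)).
= (0.480×5.06/3.44)^(-0.6667) = (0.7060)^(-0.6667) = 1.26 mol·L⁻¹.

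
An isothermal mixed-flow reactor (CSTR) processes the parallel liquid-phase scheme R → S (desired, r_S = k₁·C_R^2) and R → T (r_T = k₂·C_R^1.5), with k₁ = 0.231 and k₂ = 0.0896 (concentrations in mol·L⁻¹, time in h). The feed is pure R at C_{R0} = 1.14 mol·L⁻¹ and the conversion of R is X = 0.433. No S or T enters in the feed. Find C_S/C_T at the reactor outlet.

Exit C_R = C_{R0}(1−X) = 1.14×0.567 = 0.6464 mol·L⁻¹.
A CSTR operates uniformly at the exit composition, giving r_S = 0.09651 and r_T = 0.04656 (each k·C_R^n at C_R = 0.6464).
Overall selectivity = C_S/C_T = r_Sτ/(r_Tτ) = r_S/r_T = 2.07.

2.07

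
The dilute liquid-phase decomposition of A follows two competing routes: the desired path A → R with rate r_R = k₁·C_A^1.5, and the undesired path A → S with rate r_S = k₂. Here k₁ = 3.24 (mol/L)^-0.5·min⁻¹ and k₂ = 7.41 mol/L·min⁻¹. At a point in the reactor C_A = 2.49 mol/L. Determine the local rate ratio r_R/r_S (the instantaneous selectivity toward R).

S_{R/S} = r_R/r_S = (k₁·C_A^1.5)/(k₂) = (k₁/k₂)·C_A^1.5.
= (3.24×2.490^1.5) / (7.41) = 12.73/7.410 = 1.72.
Since the desired path is higher order in A, keeping C_A high (PFR or concentrated feed) favours R.

1.72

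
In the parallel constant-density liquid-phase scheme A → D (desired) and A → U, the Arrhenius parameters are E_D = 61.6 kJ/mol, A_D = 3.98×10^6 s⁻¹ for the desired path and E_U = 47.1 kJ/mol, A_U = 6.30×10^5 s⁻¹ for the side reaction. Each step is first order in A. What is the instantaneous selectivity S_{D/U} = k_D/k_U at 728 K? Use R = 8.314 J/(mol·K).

0.576

k_D/k_U = (A_D/A_U)·exp[−(E_D−E_U)/(RT)] = (A_D/A_U)·exp[(E_U−E_D)/(RT)].
(E_U−E_D)/(RT) = (47.1−61.6)×10³/(8.314×728) = -14500/6053 = -2.396.
k_D/k_U = (3.98×10^6/6.30×10^5)·exp(-2.396) = 6.317 × 0.09111 = 0.576.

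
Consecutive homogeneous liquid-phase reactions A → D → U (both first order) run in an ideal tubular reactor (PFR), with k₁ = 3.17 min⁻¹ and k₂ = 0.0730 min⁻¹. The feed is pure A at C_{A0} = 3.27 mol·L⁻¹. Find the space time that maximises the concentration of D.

The intermediate peaks when r₁ = r₂, i.e. k₁e^(−k₁τ) = k₂e^(−k₂τ), giving τ_opt = ln(k₂/k₁)/(k₂−k₁).
= ln(0.0730/3.17)/(0.0730−3.17) = ln(0.02303)/-3.097 = -3.771/-3.097 = 1.22 min.

1.22 min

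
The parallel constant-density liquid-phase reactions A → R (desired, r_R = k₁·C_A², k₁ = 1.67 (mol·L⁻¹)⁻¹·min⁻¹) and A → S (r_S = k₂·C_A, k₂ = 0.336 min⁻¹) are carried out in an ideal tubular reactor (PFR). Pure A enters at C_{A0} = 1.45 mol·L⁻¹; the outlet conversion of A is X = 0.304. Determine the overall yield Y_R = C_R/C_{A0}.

0.261

C_A = C_{A0}(1−X) = 1.009 mol·L⁻¹.
Along a PFR/batch, dC_S/dC_A = −r_S/(r_R+r_S) = −k₂/(k₂+k₁·C_A).
Integrating from C_{A0} to C_A: C_S = (0.336/1.67)·ln[(0.336+1.67·1.45)/(0.336+1.67·1.01)] = 0.2012·ln(2.757/2.021) = 0.06248 mol·L⁻¹.
Then C_R = (C_{A0}−C_A) − C_S = 0.4408 − 0.06248 = 0.3783 mol·L⁻¹.
Y_R = C_R/C_{A0} = 0.3783/1.45 = 0.261.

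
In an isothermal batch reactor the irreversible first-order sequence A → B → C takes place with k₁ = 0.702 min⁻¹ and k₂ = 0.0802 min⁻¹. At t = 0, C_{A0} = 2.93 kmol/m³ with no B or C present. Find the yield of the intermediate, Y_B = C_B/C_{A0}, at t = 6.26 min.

0.669

Solving the coupled first-order balances gives C_B(t) = [k₁/(k₂−k₁)]·C_{A0}·(e^(−k₁t) − e^(−k₂t)).
e^(−k₁t) = e^(−0.702×6.26) = e^(−4.395) = 0.01234; e^(−k₂t) = e^(−0.5021) = 0.6053.
C_B = 0.702×2.93/(0.0802−0.702) × (0.01234−0.6053) = (-3.308)×(-0.5929) = 1.961 kmol/m³.
Y_B = C_B/C_{A0} = 1.961/2.93 = 0.669.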